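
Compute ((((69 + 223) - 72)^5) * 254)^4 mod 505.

69 + 223 = 292
292 - 72 = 220
(220)^5 ≡ 60 (mod 505)
60 * 254 = 15240 ≡ 90 (mod 505)
(90)^4 ≡ 400 (mod 505)

400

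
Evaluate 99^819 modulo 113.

15

99^1 ≡ 99 (mod 113)
99^2 ≡ 99^2 = 9801 ≡ 83 (mod 113)
99^4 ≡ 83^2 = 6889 ≡ 109 (mod 113)
99^8 ≡ 109^2 = 11881 ≡ 16 (mod 113)
99^16 ≡ 16^2 = 256 ≡ 30 (mod 113)
99^32 ≡ 30^2 = 900 ≡ 109 (mod 113)
99^64 ≡ 109^2 = 11881 ≡ 16 (mod 113)
99^128 ≡ 16^2 = 256 ≡ 30 (mod 113)
99^256 ≡ 30^2 = 900 ≡ 109 (mod 113)
99^512 ≡ 109^2 = 11881 ≡ 16 (mod 113)
99^819 = 99^512 · 99^256 · 99^32 · 99^16 · 99^2 · 99^1 ≡ 16 · 109 · 109 · 30 · 83 · 99 (mod 113).
Accumulate the product:
16 · 109 = 1744 ≡ 49
49 · 109 = 5341 ≡ 30
30 · 30 = 900 ≡ 109
109 · 83 = 9047 ≡ 7
7 · 99 = 693 ≡ 15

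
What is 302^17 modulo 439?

302^1 ≡ 302 (mod 439)
302^2 ≡ 302^2 = 91204 ≡ 331 (mod 439)
302^4 ≡ 331^2 = 109561 ≡ 250 (mod 439)
302^8 ≡ 250^2 = 62500 ≡ 162 (mod 439)
302^16 ≡ 162^2 = 26244 ≡ 343 (mod 439)
302^17 = 302^16 × 302^1 ≡ 343 × 302 (mod 439).
343 × 302 = 103586 ≡ 421 (mod 439).

421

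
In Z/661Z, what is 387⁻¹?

By the extended Euclidean algorithm:
661 = 1*387 + 274
387 = 1*274 + 113
274 = 2*113 + 48
113 = 2*48 + 17
48 = 2*17 + 14
17 = 1*14 + 3
14 = 4*3 + 2
3 = 1*2 + 1
2 = 2*1 + 0
gcd(387, 661) = 1, so the inverse exists.
Bézout: 1 = −137*661 + 234*387.
So 387⁻¹ ≡ 234 (mod 661).

234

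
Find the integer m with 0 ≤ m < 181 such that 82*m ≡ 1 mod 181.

117

181 = 2×82 + 17
82 = 4×17 + 14
17 = 1×14 + 3
14 = 4×3 + 2
3 = 1×2 + 1
2 = 2×1 + 0
gcd(82, 181) = 1, so the inverse exists.
Bézout: 1 = 29×181 − 64×82.
So 82⁻¹ ≡ −64 ≡ 117 (mod 181).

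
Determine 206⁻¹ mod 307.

Run the extended Euclidean algorithm:
307 = 1×206 + 101
206 = 2×101 + 4
101 = 25×4 + 1
4 = 4×1 + 0
gcd(206, 307) = 1, so the inverse exists.
Bézout: 1 = 51×307 − 76×206.
So 206⁻¹ ≡ −76 ≡ 231 (mod 307).

231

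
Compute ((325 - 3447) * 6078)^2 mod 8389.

2213

325 - 3447 = -3122 ≡ 5267 (mod 8389)
5267 * 6078 = 32012826 ≡ 402 (mod 8389)
(402)^2 ≡ 2213 (mod 8389)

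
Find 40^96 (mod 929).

96 in binary is 1100000, i.e. 96 = 64 + 32.
40^1 ≡ 40 (mod 929)
40^2 ≡ 40^2 = 1600 ≡ 671 (mod 929)
40^4 ≡ 671^2 = 450241 ≡ 605 (mod 929)
40^8 ≡ 605^2 = 366025 ≡ 928 (mod 929)
40^16 ≡ 928^2 = 861184 ≡ 1 (mod 929)
40^32 ≡ 1^2 = 1 (mod 929)
40^64 ≡ 1^2 = 1 (mod 929)
40^96 = 40^64 * 40^32 ≡ 1 * 1 (mod 929).
1 * 1 = 1 ≡ 1 (mod 929).

1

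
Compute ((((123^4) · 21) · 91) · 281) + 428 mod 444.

(123)^4 ≡ 201 (mod 444)
201 · 21 = 4221 ≡ 225 (mod 444)
225 · 91 = 20475 ≡ 51 (mod 444)
51 · 281 = 14331 ≡ 123 (mod 444)
123 + 428 = 551 ≡ 107 (mod 444)

107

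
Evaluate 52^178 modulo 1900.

244

By square-and-multiply:
178 in binary is 10110010, i.e. 178 = 128 + 32 + 16 + 2.
52^1 ≡ 52 (mod 1900)
52^2 ≡ 52^2 = 2704 ≡ 804 (mod 1900)
52^4 ≡ 804^2 = 646416 ≡ 416 (mod 1900)
52^8 ≡ 416^2 = 173056 ≡ 156 (mod 1900)
52^16 ≡ 156^2 = 24336 ≡ 1536 (mod 1900)
52^32 ≡ 1536^2 = 2359296 ≡ 1396 (mod 1900)
52^64 ≡ 1396^2 = 1948816 ≡ 1316 (mod 1900)
52^128 ≡ 1316^2 = 1731856 ≡ 956 (mod 1900)
52^178 = 52^128 · 52^32 · 52^16 · 52^2 ≡ 956 · 1396 · 1536 · 804 (mod 1900).
Accumulate the product:
956 · 1396 = 1334576 ≡ 776
776 · 1536 = 1191936 ≡ 636
636 · 804 = 511344 ≡ 244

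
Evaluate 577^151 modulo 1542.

127

151 in binary is 10010111, i.e. 151 = 128 + 16 + 4 + 2 + 1.
577^1 ≡ 577 (mod 1542)
577^2 ≡ 577^2 = 332929 ≡ 1399 (mod 1542)
577^4 ≡ 1399^2 = 1957201 ≡ 403 (mod 1542)
577^8 ≡ 403^2 = 162409 ≡ 499 (mod 1542)
577^16 ≡ 499^2 = 249001 ≡ 739 (mod 1542)
577^32 ≡ 739^2 = 546121 ≡ 253 (mod 1542)
577^64 ≡ 253^2 = 64009 ≡ 787 (mod 1542)
577^128 ≡ 787^2 = 619369 ≡ 1027 (mod 1542)
577^151 = 577^128 · 577^16 · 577^4 · 577^2 · 577^1 ≡ 1027 · 739 · 403 · 1399 · 577 (mod 1542).
Accumulate the product:
1027 · 739 = 758953 ≡ 289
289 · 403 = 116467 ≡ 817
817 · 1399 = 1142983 ≡ 361
361 · 577 = 208297 ≡ 127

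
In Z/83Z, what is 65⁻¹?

By the extended Euclidean algorithm:
83 = 1·65 + 18
65 = 3·18 + 11
18 = 1·11 + 7
11 = 1·7 + 4
7 = 1·4 + 3
4 = 1·3 + 1
3 = 3·1 + 0
gcd(65, 83) = 1, so the inverse exists.
Bézout: 1 = −18·83 + 23·65.
So 65⁻¹ ≡ 23 (mod 83).

23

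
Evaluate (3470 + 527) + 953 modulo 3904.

3470 + 527 = 3997 ≡ 93 (mod 3904)
93 + 953 = 1046

1046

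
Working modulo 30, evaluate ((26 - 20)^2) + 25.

26 - 20 = 6
(6)^2 ≡ 6 (mod 30)
6 + 25 = 31 ≡ 1 (mod 30)

1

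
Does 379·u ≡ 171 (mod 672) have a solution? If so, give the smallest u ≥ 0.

465

gcd(379, 672) = 1, so a unique solution mod 672 exists.
379⁻¹ ≡ 211 (mod 672).
u ≡ 211·171 ≡ 465 (mod 672).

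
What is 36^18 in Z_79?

64

By square-and-multiply:
18 in binary is 10010, i.e. 18 = 16 + 2.
36^1 ≡ 36 (mod 79)
36^2 ≡ 36^2 = 1296 ≡ 32 (mod 79)
36^4 ≡ 32^2 = 1024 ≡ 76 (mod 79)
36^8 ≡ 76^2 = 5776 ≡ 9 (mod 79)
36^16 ≡ 9^2 = 81 ≡ 2 (mod 79)
36^18 = 36^16 * 36^2 ≡ 2 * 32 (mod 79).
2 * 32 = 64 ≡ 64 (mod 79).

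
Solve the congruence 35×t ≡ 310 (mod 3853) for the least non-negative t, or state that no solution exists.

2761

gcd(35, 3853) = 1, so a unique solution mod 3853 exists.
35⁻¹ ≡ 2532 (mod 3853).
t ≡ 2532×310 ≡ 2761 (mod 3853).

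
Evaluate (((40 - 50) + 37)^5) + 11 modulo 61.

10

40 - 50 = -10 ≡ 51 (mod 61)
51 + 37 = 88 ≡ 27 (mod 61)
(27)^5 ≡ 60 (mod 61)
60 + 11 = 71 ≡ 10 (mod 61)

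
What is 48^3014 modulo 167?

62

Compute successive squares:
3014 in binary is 101111000110, i.e. 3014 = 2048 + 512 + 256 + 128 + 64 + 4 + 2.
48^1 ≡ 48 (mod 167)
48^2 ≡ 48^2 = 2304 ≡ 133 (mod 167)
48^4 ≡ 133^2 = 17689 ≡ 154 (mod 167)
48^8 ≡ 154^2 = 23716 ≡ 2 (mod 167)
48^16 ≡ 2^2 = 4 (mod 167)
48^32 ≡ 4^2 = 16 (mod 167)
48^64 ≡ 16^2 = 256 ≡ 89 (mod 167)
48^128 ≡ 89^2 = 7921 ≡ 72 (mod 167)
48^256 ≡ 72^2 = 5184 ≡ 7 (mod 167)
48^512 ≡ 7^2 = 49 (mod 167)
48^1024 ≡ 49^2 = 2401 ≡ 63 (mod 167)
48^2048 ≡ 63^2 = 3969 ≡ 128 (mod 167)
48^3014 = 48^2048 · 48^512 · 48^256 · 48^128 · 48^64 · 48^4 · 48^2 ≡ 128 · 49 · 7 · 72 · 89 · 154 · 133 (mod 167).
Accumulate the product:
128 · 49 = 6272 ≡ 93
93 · 7 = 651 ≡ 150
150 · 72 = 10800 ≡ 112
112 · 89 = 9968 ≡ 115
115 · 154 = 17710 ≡ 8
8 · 133 = 1064 ≡ 62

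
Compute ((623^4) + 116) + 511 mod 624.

4

(623)^4 ≡ 1 (mod 624)
1 + 116 = 117
117 + 511 = 628 ≡ 4 (mod 624)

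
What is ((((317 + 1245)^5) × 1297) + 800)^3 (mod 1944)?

1432

317 + 1245 = 1562
(1562)^5 ≡ 1136 (mod 1944)
1136 × 1297 = 1473392 ≡ 1784 (mod 1944)
1784 + 800 = 2584 ≡ 640 (mod 1944)
(640)^3 ≡ 1432 (mod 1944)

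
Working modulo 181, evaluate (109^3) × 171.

(109)^3 ≡ 155 (mod 181)
155 × 171 = 26505 ≡ 79 (mod 181)

79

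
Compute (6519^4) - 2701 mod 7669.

4008

(6519)^4 ≡ 6709 (mod 7669)
6709 - 2701 = 4008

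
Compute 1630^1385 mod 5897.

1611

Using repeated squaring:
1630^1 ≡ 1630 (mod 5897)
1630^2 ≡ 1630^2 = 2656900 ≡ 3250 (mod 5897)
1630^4 ≡ 3250^2 = 10562500 ≡ 973 (mod 5897)
1630^8 ≡ 973^2 = 946729 ≡ 3209 (mod 5897)
1630^16 ≡ 3209^2 = 10297681 ≡ 1519 (mod 5897)
1630^32 ≡ 1519^2 = 2307361 ≡ 1634 (mod 5897)
1630^64 ≡ 1634^2 = 2669956 ≡ 4512 (mod 5897)
1630^128 ≡ 4512^2 = 20358144 ≡ 1700 (mod 5897)
1630^256 ≡ 1700^2 = 2890000 ≡ 470 (mod 5897)
1630^512 ≡ 470^2 = 220900 ≡ 2711 (mod 5897)
1630^1024 ≡ 2711^2 = 7349521 ≡ 1859 (mod 5897)
1630^1385 = 1630^1024 · 1630^256 · 1630^64 · 1630^32 · 1630^8 · 1630^1 ≡ 1859 · 470 · 4512 · 1634 · 3209 · 1630 (mod 5897).
Accumulate the product:
1859 · 470 = 873730 ≡ 974
974 · 4512 = 4394688 ≡ 1423
1423 · 1634 = 2325182 ≡ 1764
1764 · 3209 = 5660676 ≡ 5453
5453 · 1630 = 8888390 ≡ 1611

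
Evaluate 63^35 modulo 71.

70

Using repeated squaring:
63^1 ≡ 63 (mod 71)
63^2 ≡ 63^2 = 3969 ≡ 64 (mod 71)
63^4 ≡ 64^2 = 4096 ≡ 49 (mod 71)
63^8 ≡ 49^2 = 2401 ≡ 58 (mod 71)
63^16 ≡ 58^2 = 3364 ≡ 27 (mod 71)
63^32 ≡ 27^2 = 729 ≡ 19 (mod 71)
63^35 = 63^32 * 63^2 * 63^1 ≡ 19 * 64 * 63 (mod 71).
Accumulate the product:
19 * 64 = 1216 ≡ 9
9 * 63 = 567 ≡ 70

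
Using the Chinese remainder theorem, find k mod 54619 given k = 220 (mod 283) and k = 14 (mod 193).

283⁻¹ mod 193: 283×178 ≡ 1 (mod 193), so 283⁻¹ ≡ 178.
k = 220 + 283×((14 − 220)×178 mod 193) = 220 + 283×2 = 786.
Check: 786 mod 283 = 220, 786 mod 193 = 14. ✓

786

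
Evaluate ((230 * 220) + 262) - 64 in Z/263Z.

230 * 220 = 50600 ≡ 104 (mod 263)
104 + 262 = 366 ≡ 103 (mod 263)
103 - 64 = 39

39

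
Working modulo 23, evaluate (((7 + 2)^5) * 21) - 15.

15

7 + 2 = 9
(9)^5 ≡ 8 (mod 23)
8 * 21 = 168 ≡ 7 (mod 23)
7 - 15 = -8 ≡ 15 (mod 23)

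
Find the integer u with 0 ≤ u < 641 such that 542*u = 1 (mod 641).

Run the extended Euclidean algorithm:
641 = 1×542 + 99
542 = 5×99 + 47
99 = 2×47 + 5
47 = 9×5 + 2
5 = 2×2 + 1
2 = 2×1 + 0
gcd(542, 641) = 1, so the inverse exists.
Back-substitute for 1:
1 = 1×5 − 2×2
  = −2×47 + 19×5
  = 19×99 − 40×47
  = −40×542 + 219×99
  = 219×641 − 259×542
So 542⁻¹ ≡ −259 ≡ 382 (mod 641).

382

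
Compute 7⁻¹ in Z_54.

Apply the Euclidean algorithm and back-substitute:
54 = 7·7 + 5
7 = 1·5 + 2
5 = 2·2 + 1
2 = 2·1 + 0
gcd(7, 54) = 1, so the inverse exists.
Bézout: 1 = 3·54 − 23·7.
So 7⁻¹ ≡ −23 ≡ 31 (mod 54).

31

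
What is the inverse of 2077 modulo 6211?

2174

By the extended Euclidean algorithm:
6211 = 2*2077 + 2057
2077 = 1*2057 + 20
2057 = 102*20 + 17
20 = 1*17 + 3
17 = 5*3 + 2
3 = 1*2 + 1
2 = 2*1 + 0
gcd(2077, 6211) = 1, so the inverse exists.
Bézout: 1 = −727*6211 + 2174*2077.
So 2077⁻¹ ≡ 2174 (mod 6211).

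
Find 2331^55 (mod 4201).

Using repeated squaring:
55 in binary is 110111, i.e. 55 = 32 + 16 + 4 + 2 + 1.
2331^1 ≡ 2331 (mod 4201)
2331^2 ≡ 2331^2 = 5433561 ≡ 1668 (mod 4201)
2331^4 ≡ 1668^2 = 2782224 ≡ 1162 (mod 4201)
2331^8 ≡ 1162^2 = 1350244 ≡ 1723 (mod 4201)
2331^16 ≡ 1723^2 = 2968729 ≡ 2823 (mod 4201)
2331^32 ≡ 2823^2 = 7969329 ≡ 32 (mod 4201)
2331^55 = 2331^32 * 2331^16 * 2331^4 * 2331^2 * 2331^1 ≡ 32 * 2823 * 1162 * 1668 * 2331 (mod 4201).
Accumulate the product:
32 * 2823 = 90336 ≡ 2115
2115 * 1162 = 2457630 ≡ 45
45 * 1668 = 75060 ≡ 3643
3643 * 2331 = 8491833 ≡ 1612

1612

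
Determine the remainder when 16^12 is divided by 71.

Using repeated squaring:
16^1 ≡ 16 (mod 71)
16^2 ≡ 16^2 = 256 ≡ 43 (mod 71)
16^4 ≡ 43^2 = 1849 ≡ 3 (mod 71)
16^8 ≡ 3^2 = 9 (mod 71)
16^12 = 16^8 × 16^4 ≡ 9 × 3 (mod 71).
9 × 3 = 27 ≡ 27 (mod 71).

27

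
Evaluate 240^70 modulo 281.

Compute successive squares:
70 in binary is 1000110, i.e. 70 = 64 + 4 + 2.
240^1 ≡ 240 (mod 281)
240^2 ≡ 240^2 = 57600 ≡ 276 (mod 281)
240^4 ≡ 276^2 = 76176 ≡ 25 (mod 281)
240^8 ≡ 25^2 = 625 ≡ 63 (mod 281)
240^16 ≡ 63^2 = 3969 ≡ 35 (mod 281)
240^32 ≡ 35^2 = 1225 ≡ 101 (mod 281)
240^64 ≡ 101^2 = 10201 ≡ 85 (mod 281)
240^70 = 240^64 * 240^4 * 240^2 ≡ 85 * 25 * 276 (mod 281).
Accumulate the product:
85 * 25 = 2125 ≡ 158
158 * 276 = 43608 ≡ 53

53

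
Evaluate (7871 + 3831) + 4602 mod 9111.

7193

7871 + 3831 = 11702 ≡ 2591 (mod 9111)
2591 + 4602 = 7193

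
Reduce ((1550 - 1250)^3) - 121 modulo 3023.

1550 - 1250 = 300
(300)^3 ≡ 1587 (mod 3023)
1587 - 121 = 1466

1466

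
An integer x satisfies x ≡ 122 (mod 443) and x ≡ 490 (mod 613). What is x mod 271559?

152514

443⁻¹ mod 613: 443·494 ≡ 1 (mod 613), so 443⁻¹ ≡ 494.
x = 122 + 443·((490 − 122)·494 mod 613) = 122 + 443·344 = 152514.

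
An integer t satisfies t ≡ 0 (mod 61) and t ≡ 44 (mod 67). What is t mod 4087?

61⁻¹ mod 67: 61×11 ≡ 1 (mod 67), so 61⁻¹ ≡ 11.
t = 0 + 61×((44 − 0)×11 mod 67) = 0 + 61×15 = 915.

915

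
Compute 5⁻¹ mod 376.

376 = 75·5 + 1
5 = 5·1 + 0
gcd(5, 376) = 1, so the inverse exists.
Bézout: 1 = 1·376 − 75·5.
So 5⁻¹ ≡ −75 ≡ 301 (mod 376).

301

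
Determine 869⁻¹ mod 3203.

2370

3203 = 3×869 + 596
869 = 1×596 + 273
596 = 2×273 + 50
273 = 5×50 + 23
50 = 2×23 + 4
23 = 5×4 + 3
4 = 1×3 + 1
3 = 3×1 + 0
gcd(869, 3203) = 1, so the inverse exists.
Back-substitute for 1:
1 = 1×4 − 1×3
  = −1×23 + 6×4
  = 6×50 − 13×23
  = −13×273 + 71×50
  = 71×596 − 155×273
  = −155×869 + 226×596
  = 226×3203 − 833×869
So 869⁻¹ ≡ −833 ≡ 2370 (mod 3203).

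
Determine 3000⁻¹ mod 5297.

Run the extended Euclidean algorithm:
5297 = 1*3000 + 2297
3000 = 1*2297 + 703
2297 = 3*703 + 188
703 = 3*188 + 139
188 = 1*139 + 49
139 = 2*49 + 41
49 = 1*41 + 8
41 = 5*8 + 1
8 = 8*1 + 0
gcd(3000, 5297) = 1, so the inverse exists.
Bézout: 1 = −367*5297 + 648*3000.
So 3000⁻¹ ≡ 648 (mod 5297).

648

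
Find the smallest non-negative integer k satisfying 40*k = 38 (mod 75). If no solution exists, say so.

gcd(40, 75) = 5, and 5 does not divide 38.
So the congruence has no solution.

no solution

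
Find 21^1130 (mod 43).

By square-and-multiply:
1130 in binary is 10001101010, i.e. 1130 = 1024 + 64 + 32 + 8 + 2.
21^1 ≡ 21 (mod 43)
21^2 ≡ 21^2 = 441 ≡ 11 (mod 43)
21^4 ≡ 11^2 = 121 ≡ 35 (mod 43)
21^8 ≡ 35^2 = 1225 ≡ 21 (mod 43)
21^16 ≡ 21^2 = 441 ≡ 11 (mod 43)
21^32 ≡ 11^2 = 121 ≡ 35 (mod 43)
21^64 ≡ 35^2 = 1225 ≡ 21 (mod 43)
21^128 ≡ 21^2 = 441 ≡ 11 (mod 43)
21^256 ≡ 11^2 = 121 ≡ 35 (mod 43)
21^512 ≡ 35^2 = 1225 ≡ 21 (mod 43)
21^1024 ≡ 21^2 = 441 ≡ 11 (mod 43)
21^1130 = 21^1024 × 21^64 × 21^32 × 21^8 × 21^2 ≡ 11 × 21 × 35 × 21 × 11 (mod 43).
Accumulate the product:
11 × 21 = 231 ≡ 16
16 × 35 = 560 ≡ 1
1 × 21 = 21
21 × 11 = 231 ≡ 16

16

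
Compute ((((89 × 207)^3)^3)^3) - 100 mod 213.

89 × 207 = 18423 ≡ 105 (mod 213)
(105)^3 ≡ 183 (mod 213)
(183)^3 ≡ 51 (mod 213)
(51)^3 ≡ 165 (mod 213)
165 - 100 = 65

65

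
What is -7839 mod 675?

-7839 = -12*675 + 261, so -7839 ≡ 261 (mod 675).

261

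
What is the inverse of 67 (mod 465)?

By the extended Euclidean algorithm:
465 = 6*67 + 63
67 = 1*63 + 4
63 = 15*4 + 3
4 = 1*3 + 1
3 = 3*1 + 0
gcd(67, 465) = 1, so the inverse exists.
Bézout: 1 = −17*465 + 118*67.
So 67⁻¹ ≡ 118 (mod 465).

118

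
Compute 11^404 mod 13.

Using repeated squaring:
404 in binary is 110010100, i.e. 404 = 256 + 128 + 16 + 4.
11^1 ≡ 11 (mod 13)
11^2 ≡ 11^2 = 121 ≡ 4 (mod 13)
11^4 ≡ 4^2 = 16 ≡ 3 (mod 13)
11^8 ≡ 3^2 = 9 (mod 13)
11^16 ≡ 9^2 = 81 ≡ 3 (mod 13)
11^32 ≡ 3^2 = 9 (mod 13)
11^64 ≡ 9^2 = 81 ≡ 3 (mod 13)
11^128 ≡ 3^2 = 9 (mod 13)
11^256 ≡ 9^2 = 81 ≡ 3 (mod 13)
11^404 = 11^256 * 11^128 * 11^16 * 11^4 ≡ 3 * 9 * 3 * 3 (mod 13).
Accumulate the product:
3 * 9 = 27 ≡ 1
1 * 3 = 3
3 * 3 = 9

9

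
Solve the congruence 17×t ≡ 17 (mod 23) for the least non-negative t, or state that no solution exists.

1

gcd(17, 23) = 1, so a unique solution mod 23 exists.
17⁻¹ ≡ 19 (mod 23).
t ≡ 19×17 ≡ 1 (mod 23).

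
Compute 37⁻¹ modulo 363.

157

By the extended Euclidean algorithm:
363 = 9·37 + 30
37 = 1·30 + 7
30 = 4·7 + 2
7 = 3·2 + 1
2 = 2·1 + 0
gcd(37, 363) = 1, so the inverse exists.
Back-substitute for 1:
1 = 1·7 − 3·2
  = −3·30 + 13·7
  = 13·37 − 16·30
  = −16·363 + 157·37
So 37⁻¹ ≡ 157 (mod 363).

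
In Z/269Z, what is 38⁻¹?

269 = 7×38 + 3
38 = 12×3 + 2
3 = 1×2 + 1
2 = 2×1 + 0
gcd(38, 269) = 1, so the inverse exists.
Bézout: 1 = 13×269 − 92×38.
So 38⁻¹ ≡ −92 ≡ 177 (mod 269).

177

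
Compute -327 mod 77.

-327 = -5*77 + 58, so -327 ≡ 58 (mod 77).

58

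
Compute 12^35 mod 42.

Using repeated squaring:
35 in binary is 100011, i.e. 35 = 32 + 2 + 1.
12^1 ≡ 12 (mod 42)
12^2 ≡ 12^2 = 144 ≡ 18 (mod 42)
12^4 ≡ 18^2 = 324 ≡ 30 (mod 42)
12^8 ≡ 30^2 = 900 ≡ 18 (mod 42)
12^16 ≡ 18^2 = 324 ≡ 30 (mod 42)
12^32 ≡ 30^2 = 900 ≡ 18 (mod 42)
12^35 = 12^32 * 12^2 * 12^1 ≡ 18 * 18 * 12 (mod 42).
Accumulate the product:
18 * 18 = 324 ≡ 30
30 * 12 = 360 ≡ 24

24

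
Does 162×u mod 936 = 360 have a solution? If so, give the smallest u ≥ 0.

8

gcd(162, 936) = 18, and 18 | 360, so solutions exist.
Divide through by 18: 9×u ≡ 20 (mod 52).
9⁻¹ ≡ 29 (mod 52).
u ≡ 29×20 ≡ 8 (mod 52).
The smallest non-negative solution is u = 8.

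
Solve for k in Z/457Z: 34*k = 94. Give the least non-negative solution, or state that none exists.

406

gcd(34, 457) = 1, so a unique solution mod 457 exists.
34⁻¹ ≡ 121 (mod 457).
k ≡ 121*94 ≡ 406 (mod 457).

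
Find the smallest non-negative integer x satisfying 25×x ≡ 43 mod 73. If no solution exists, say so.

28

gcd(25, 73) = 1, so a unique solution mod 73 exists.
25⁻¹ ≡ 38 (mod 73).
x ≡ 38×43 ≡ 28 (mod 73).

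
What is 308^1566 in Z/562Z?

308^1 ≡ 308 (mod 562)
308^2 ≡ 308^2 = 94864 ≡ 448 (mod 562)
308^4 ≡ 448^2 = 200704 ≡ 70 (mod 562)
308^8 ≡ 70^2 = 4900 ≡ 404 (mod 562)
308^16 ≡ 404^2 = 163216 ≡ 236 (mod 562)
308^32 ≡ 236^2 = 55696 ≡ 58 (mod 562)
308^64 ≡ 58^2 = 3364 ≡ 554 (mod 562)
308^128 ≡ 554^2 = 306916 ≡ 64 (mod 562)
308^256 ≡ 64^2 = 4096 ≡ 162 (mod 562)
308^512 ≡ 162^2 = 26244 ≡ 392 (mod 562)
308^1024 ≡ 392^2 = 153664 ≡ 238 (mod 562)
308^1566 = 308^1024 * 308^512 * 308^16 * 308^8 * 308^4 * 308^2 ≡ 238 * 392 * 236 * 404 * 70 * 448 (mod 562).
Accumulate the product:
238 * 392 = 93296 ≡ 4
4 * 236 = 944 ≡ 382
382 * 404 = 154328 ≡ 340
340 * 70 = 23800 ≡ 196
196 * 448 = 87808 ≡ 136

136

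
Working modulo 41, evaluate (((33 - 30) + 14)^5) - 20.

33 - 30 = 3
3 + 14 = 17
(17)^5 ≡ 27 (mod 41)
27 - 20 = 7

7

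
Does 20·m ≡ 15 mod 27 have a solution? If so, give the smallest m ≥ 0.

21

gcd(20, 27) = 1, so a unique solution mod 27 exists.
20⁻¹ ≡ 23 (mod 27).
m ≡ 23·15 ≡ 21 (mod 27).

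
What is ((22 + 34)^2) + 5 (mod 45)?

36

22 + 34 = 56 ≡ 11 (mod 45)
(11)^2 ≡ 31 (mod 45)
31 + 5 = 36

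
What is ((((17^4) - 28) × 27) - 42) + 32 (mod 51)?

(17)^4 ≡ 34 (mod 51)
34 - 28 = 6
6 × 27 = 162 ≡ 9 (mod 51)
9 - 42 = -33 ≡ 18 (mod 51)
18 + 32 = 50

50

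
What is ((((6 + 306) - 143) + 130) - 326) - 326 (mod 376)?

23

6 + 306 = 312
312 - 143 = 169
169 + 130 = 299
299 - 326 = -27 ≡ 349 (mod 376)
349 - 326 = 23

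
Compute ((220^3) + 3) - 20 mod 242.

225

(220)^3 ≡ 0 (mod 242)
0 + 3 = 3
3 - 20 = -17 ≡ 225 (mod 242)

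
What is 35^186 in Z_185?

175

By square-and-multiply:
186 in binary is 10111010, i.e. 186 = 128 + 32 + 16 + 8 + 2.
35^1 ≡ 35 (mod 185)
35^2 ≡ 35^2 = 1225 ≡ 115 (mod 185)
35^4 ≡ 115^2 = 13225 ≡ 90 (mod 185)
35^8 ≡ 90^2 = 8100 ≡ 145 (mod 185)
35^16 ≡ 145^2 = 21025 ≡ 120 (mod 185)
35^32 ≡ 120^2 = 14400 ≡ 155 (mod 185)
35^64 ≡ 155^2 = 24025 ≡ 160 (mod 185)
35^128 ≡ 160^2 = 25600 ≡ 70 (mod 185)
35^186 = 35^128 · 35^32 · 35^16 · 35^8 · 35^2 ≡ 70 · 155 · 120 · 145 · 115 (mod 185).
Accumulate the product:
70 · 155 = 10850 ≡ 120
120 · 120 = 14400 ≡ 155
155 · 145 = 22475 ≡ 90
90 · 115 = 10350 ≡ 175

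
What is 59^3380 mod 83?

By square-and-multiply:
59^1 ≡ 59 (mod 83)
59^2 ≡ 59^2 = 3481 ≡ 78 (mod 83)
59^4 ≡ 78^2 = 6084 ≡ 25 (mod 83)
59^8 ≡ 25^2 = 625 ≡ 44 (mod 83)
59^16 ≡ 44^2 = 1936 ≡ 27 (mod 83)
59^32 ≡ 27^2 = 729 ≡ 65 (mod 83)
59^64 ≡ 65^2 = 4225 ≡ 75 (mod 83)
59^128 ≡ 75^2 = 5625 ≡ 64 (mod 83)
59^256 ≡ 64^2 = 4096 ≡ 29 (mod 83)
59^512 ≡ 29^2 = 841 ≡ 11 (mod 83)
59^1024 ≡ 11^2 = 121 ≡ 38 (mod 83)
59^2048 ≡ 38^2 = 1444 ≡ 33 (mod 83)
59^3380 = 59^2048 · 59^1024 · 59^256 · 59^32 · 59^16 · 59^4 ≡ 33 · 38 · 29 · 65 · 27 · 25 (mod 83).
Accumulate the product:
33 · 38 = 1254 ≡ 9
9 · 29 = 261 ≡ 12
12 · 65 = 780 ≡ 33
33 · 27 = 891 ≡ 61
61 · 25 = 1525 ≡ 31

31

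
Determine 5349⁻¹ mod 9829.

8664

Run the extended Euclidean algorithm:
9829 = 1*5349 + 4480
5349 = 1*4480 + 869
4480 = 5*869 + 135
869 = 6*135 + 59
135 = 2*59 + 17
59 = 3*17 + 8
17 = 2*8 + 1
8 = 8*1 + 0
gcd(5349, 9829) = 1, so the inverse exists.
Back-substitute for 1:
1 = 1*17 − 2*8
  = −2*59 + 7*17
  = 7*135 − 16*59
  = −16*869 + 103*135
  = 103*4480 − 531*869
  = −531*5349 + 634*4480
  = 634*9829 − 1165*5349
So 5349⁻¹ ≡ −1165 ≡ 8664 (mod 9829).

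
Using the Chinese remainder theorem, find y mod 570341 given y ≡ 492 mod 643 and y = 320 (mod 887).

524537

643⁻¹ mod 887: 643*578 ≡ 1 (mod 887), so 643⁻¹ ≡ 578.
y = 492 + 643*((320 − 492)*578 mod 887) = 492 + 643*815 = 524537.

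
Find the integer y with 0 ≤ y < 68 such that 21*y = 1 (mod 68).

13

Run the extended Euclidean algorithm:
68 = 3·21 + 5
21 = 4·5 + 1
5 = 5·1 + 0
gcd(21, 68) = 1, so the inverse exists.
Back-substitute for 1:
1 = 1·21 − 4·5
  = −4·68 + 13·21
So 21⁻¹ ≡ 13 (mod 68).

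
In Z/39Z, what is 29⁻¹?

Apply the Euclidean algorithm and back-substitute:
39 = 1*29 + 10
29 = 2*10 + 9
10 = 1*9 + 1
9 = 9*1 + 0
gcd(29, 39) = 1, so the inverse exists.
Bézout: 1 = 3*39 − 4*29.
So 29⁻¹ ≡ −4 ≡ 35 (mod 39).

35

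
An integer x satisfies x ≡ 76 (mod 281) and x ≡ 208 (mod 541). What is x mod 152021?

112195

281⁻¹ mod 541: 281*335 ≡ 1 (mod 541), so 281⁻¹ ≡ 335.
x = 76 + 281*((208 − 76)*335 mod 541) = 76 + 281*399 = 112195.
Check: 112195 mod 281 = 76, 112195 mod 541 = 208. ✓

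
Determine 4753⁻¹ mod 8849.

7987

Run the extended Euclidean algorithm:
8849 = 1·4753 + 4096
4753 = 1·4096 + 657
4096 = 6·657 + 154
657 = 4·154 + 41
154 = 3·41 + 31
41 = 1·31 + 10
31 = 3·10 + 1
10 = 10·1 + 0
gcd(4753, 8849) = 1, so the inverse exists.
Back-substitute for 1:
1 = 1·31 − 3·10
  = −3·41 + 4·31
  = 4·154 − 15·41
  = −15·657 + 64·154
  = 64·4096 − 399·657
  = −399·4753 + 463·4096
  = 463·8849 − 862·4753
So 4753⁻¹ ≡ −862 ≡ 7987 (mod 8849).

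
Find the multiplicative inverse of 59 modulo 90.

90 = 1·59 + 31
59 = 1·31 + 28
31 = 1·28 + 3
28 = 9·3 + 1
3 = 3·1 + 0
gcd(59, 90) = 1, so the inverse exists.
Back-substitute for 1:
1 = 1·28 − 9·3
  = −9·31 + 10·28
  = 10·59 − 19·31
  = −19·90 + 29·59
So 59⁻¹ ≡ 29 (mod 90).

29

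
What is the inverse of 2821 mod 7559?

Run the extended Euclidean algorithm:
7559 = 2×2821 + 1917
2821 = 1×1917 + 904
1917 = 2×904 + 109
904 = 8×109 + 32
109 = 3×32 + 13
32 = 2×13 + 6
13 = 2×6 + 1
6 = 6×1 + 0
gcd(2821, 7559) = 1, so the inverse exists.
Bézout: 1 = 440×7559 − 1179×2821.
So 2821⁻¹ ≡ −1179 ≡ 6380 (mod 7559).

6380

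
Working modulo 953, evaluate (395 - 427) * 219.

616

395 - 427 = -32 ≡ 921 (mod 953)
921 * 219 = 201699 ≡ 616 (mod 953)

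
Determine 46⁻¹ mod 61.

4

61 = 1·46 + 15
46 = 3·15 + 1
15 = 15·1 + 0
gcd(46, 61) = 1, so the inverse exists.
Bézout: 1 = −3·61 + 4·46.
So 46⁻¹ ≡ 4 (mod 61).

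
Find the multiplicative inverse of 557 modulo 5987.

2010

Apply the Euclidean algorithm and back-substitute:
5987 = 10×557 + 417
557 = 1×417 + 140
417 = 2×140 + 137
140 = 1×137 + 3
137 = 45×3 + 2
3 = 1×2 + 1
2 = 2×1 + 0
gcd(557, 5987) = 1, so the inverse exists.
Back-substitute for 1:
1 = 1×3 − 1×2
  = −1×137 + 46×3
  = 46×140 − 47×137
  = −47×417 + 140×140
  = 140×557 − 187×417
  = −187×5987 + 2010×557
So 557⁻¹ ≡ 2010 (mod 5987).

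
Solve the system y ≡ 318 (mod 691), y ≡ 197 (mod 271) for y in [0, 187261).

174450

691⁻¹ mod 271: 691·251 ≡ 1 (mod 271), so 691⁻¹ ≡ 251.
y = 318 + 691·((197 − 318)·251 mod 271) = 318 + 691·252 = 174450.
Check: 174450 mod 691 = 318, 174450 mod 271 = 197. ✓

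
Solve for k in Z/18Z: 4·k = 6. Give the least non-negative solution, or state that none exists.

gcd(4, 18) = 2, and 2 | 6, so solutions exist.
Divide through by 2: 2·k = 3 (mod 9).
2⁻¹ ≡ 5 (mod 9).
k ≡ 5·3 ≡ 6 (mod 9).
The smallest non-negative solution is k = 6.

6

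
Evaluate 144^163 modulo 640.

Using repeated squaring:
163 in binary is 10100011, i.e. 163 = 128 + 32 + 2 + 1.
144^1 ≡ 144 (mod 640)
144^2 ≡ 144^2 = 20736 ≡ 256 (mod 640)
144^4 ≡ 256^2 = 65536 ≡ 256 (mod 640)
144^8 ≡ 256^2 = 65536 ≡ 256 (mod 640)
144^16 ≡ 256^2 = 65536 ≡ 256 (mod 640)
144^32 ≡ 256^2 = 65536 ≡ 256 (mod 640)
144^64 ≡ 256^2 = 65536 ≡ 256 (mod 640)
144^128 ≡ 256^2 = 65536 ≡ 256 (mod 640)
144^163 = 144^128 × 144^32 × 144^2 × 144^1 ≡ 256 × 256 × 256 × 144 (mod 640).
Accumulate the product:
256 × 256 = 65536 ≡ 256
256 × 256 = 65536 ≡ 256
256 × 144 = 36864 ≡ 384

384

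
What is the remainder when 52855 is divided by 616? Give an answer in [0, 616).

52855 = 85×616 + 495, so 52855 ≡ 495 (mod 616).

495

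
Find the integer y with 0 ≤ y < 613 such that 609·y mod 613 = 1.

613 = 1*609 + 4
609 = 152*4 + 1
4 = 4*1 + 0
gcd(609, 613) = 1, so the inverse exists.
Back-substitute for 1:
1 = 1*609 − 152*4
  = −152*613 + 153*609
So 609⁻¹ ≡ 153 (mod 613).

153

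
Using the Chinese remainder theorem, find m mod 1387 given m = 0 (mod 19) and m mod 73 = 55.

19⁻¹ mod 73: 19·50 ≡ 1 (mod 73), so 19⁻¹ ≡ 50.
m = 0 + 19·((55 − 0)·50 mod 73) = 0 + 19·49 = 931.
Check: 931 mod 19 = 0, 931 mod 73 = 55. ✓

931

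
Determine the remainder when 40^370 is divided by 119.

40^1 ≡ 40 (mod 119)
40^2 ≡ 40^2 = 1600 ≡ 53 (mod 119)
40^4 ≡ 53^2 = 2809 ≡ 72 (mod 119)
40^8 ≡ 72^2 = 5184 ≡ 67 (mod 119)
40^16 ≡ 67^2 = 4489 ≡ 86 (mod 119)
40^32 ≡ 86^2 = 7396 ≡ 18 (mod 119)
40^64 ≡ 18^2 = 324 ≡ 86 (mod 119)
40^128 ≡ 86^2 = 7396 ≡ 18 (mod 119)
40^256 ≡ 18^2 = 324 ≡ 86 (mod 119)
40^370 = 40^256 · 40^64 · 40^32 · 40^16 · 40^2 ≡ 86 · 86 · 18 · 86 · 53 (mod 119).
Accumulate the product:
86 · 86 = 7396 ≡ 18
18 · 18 = 324 ≡ 86
86 · 86 = 7396 ≡ 18
18 · 53 = 954 ≡ 2

2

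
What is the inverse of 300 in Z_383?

323

Apply the Euclidean algorithm and back-substitute:
383 = 1*300 + 83
300 = 3*83 + 51
83 = 1*51 + 32
51 = 1*32 + 19
32 = 1*19 + 13
19 = 1*13 + 6
13 = 2*6 + 1
6 = 6*1 + 0
gcd(300, 383) = 1, so the inverse exists.
Back-substitute for 1:
1 = 1*13 − 2*6
  = −2*19 + 3*13
  = 3*32 − 5*19
  = −5*51 + 8*32
  = 8*83 − 13*51
  = −13*300 + 47*83
  = 47*383 − 60*300
So 300⁻¹ ≡ −60 ≡ 323 (mod 383).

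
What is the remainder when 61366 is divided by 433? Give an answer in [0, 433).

313

61366 = 141·433 + 313, so 61366 ≡ 313 (mod 433).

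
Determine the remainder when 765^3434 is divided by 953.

109

3434 in binary is 110101101010, i.e. 3434 = 2048 + 1024 + 256 + 64 + 32 + 8 + 2.
765^1 ≡ 765 (mod 953)
765^2 ≡ 765^2 = 585225 ≡ 83 (mod 953)
765^4 ≡ 83^2 = 6889 ≡ 218 (mod 953)
765^8 ≡ 218^2 = 47524 ≡ 827 (mod 953)
765^16 ≡ 827^2 = 683929 ≡ 628 (mod 953)
765^32 ≡ 628^2 = 394384 ≡ 795 (mod 953)
765^64 ≡ 795^2 = 632025 ≡ 186 (mod 953)
765^128 ≡ 186^2 = 34596 ≡ 288 (mod 953)
765^256 ≡ 288^2 = 82944 ≡ 33 (mod 953)
765^512 ≡ 33^2 = 1089 ≡ 136 (mod 953)
765^1024 ≡ 136^2 = 18496 ≡ 389 (mod 953)
765^2048 ≡ 389^2 = 151321 ≡ 747 (mod 953)
765^3434 = 765^2048 × 765^1024 × 765^256 × 765^64 × 765^32 × 765^8 × 765^2 ≡ 747 × 389 × 33 × 186 × 795 × 827 × 83 (mod 953).
Accumulate the product:
747 × 389 = 290583 ≡ 871
871 × 33 = 28743 ≡ 153
153 × 186 = 28458 ≡ 821
821 × 795 = 652695 ≡ 843
843 × 827 = 697161 ≡ 518
518 × 83 = 42994 ≡ 109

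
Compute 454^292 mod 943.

454^1 ≡ 454 (mod 943)
454^2 ≡ 454^2 = 206116 ≡ 542 (mod 943)
454^4 ≡ 542^2 = 293764 ≡ 491 (mod 943)
454^8 ≡ 491^2 = 241081 ≡ 616 (mod 943)
454^16 ≡ 616^2 = 379456 ≡ 370 (mod 943)
454^32 ≡ 370^2 = 136900 ≡ 165 (mod 943)
454^64 ≡ 165^2 = 27225 ≡ 821 (mod 943)
454^128 ≡ 821^2 = 674041 ≡ 739 (mod 943)
454^256 ≡ 739^2 = 546121 ≡ 124 (mod 943)
454^292 = 454^256 * 454^32 * 454^4 ≡ 124 * 165 * 491 (mod 943).
Accumulate the product:
124 * 165 = 20460 ≡ 657
657 * 491 = 322587 ≡ 81

81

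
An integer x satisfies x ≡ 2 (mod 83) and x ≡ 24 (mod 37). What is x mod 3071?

1911

83⁻¹ mod 37: 83×33 ≡ 1 (mod 37), so 83⁻¹ ≡ 33.
x = 2 + 83×((24 − 2)×33 mod 37) = 2 + 83×23 = 1911.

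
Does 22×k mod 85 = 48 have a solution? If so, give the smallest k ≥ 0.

gcd(22, 85) = 1, so a unique solution mod 85 exists.
22⁻¹ ≡ 58 (mod 85).
k ≡ 58×48 ≡ 64 (mod 85).

64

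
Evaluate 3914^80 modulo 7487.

5503

80 in binary is 1010000, i.e. 80 = 64 + 16.
3914^1 ≡ 3914 (mod 7487)
3914^2 ≡ 3914^2 = 15319396 ≡ 994 (mod 7487)
3914^4 ≡ 994^2 = 988036 ≡ 7239 (mod 7487)
3914^8 ≡ 7239^2 = 52403121 ≡ 1608 (mod 7487)
3914^16 ≡ 1608^2 = 2585664 ≡ 2649 (mod 7487)
3914^32 ≡ 2649^2 = 7017201 ≡ 1882 (mod 7487)
3914^64 ≡ 1882^2 = 3541924 ≡ 573 (mod 7487)
3914^80 = 3914^64 · 3914^16 ≡ 573 · 2649 (mod 7487).
573 · 2649 = 1517877 ≡ 5503 (mod 7487).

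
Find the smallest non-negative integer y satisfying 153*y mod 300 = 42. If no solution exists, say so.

gcd(153, 300) = 3, and 3 | 42, so solutions exist.
Divide through by 3: 51*y mod 100 = 14.
51⁻¹ ≡ 51 (mod 100).
y ≡ 51*14 ≡ 14 (mod 100).
The smallest non-negative solution is y = 14.

14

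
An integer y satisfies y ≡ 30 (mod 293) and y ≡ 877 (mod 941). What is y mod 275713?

293⁻¹ mod 941: 293*774 ≡ 1 (mod 941), so 293⁻¹ ≡ 774.
y = 30 + 293*((877 − 30)*774 mod 941) = 30 + 293*642 = 188136.
Check: 188136 mod 293 = 30, 188136 mod 941 = 877. ✓

188136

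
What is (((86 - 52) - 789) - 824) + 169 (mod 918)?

86 - 52 = 34
34 - 789 = -755 ≡ 163 (mod 918)
163 - 824 = -661 ≡ 257 (mod 918)
257 + 169 = 426

426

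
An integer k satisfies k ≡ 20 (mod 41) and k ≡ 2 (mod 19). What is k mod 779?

41⁻¹ mod 19: 41·13 ≡ 1 (mod 19), so 41⁻¹ ≡ 13.
k = 20 + 41·((2 − 20)·13 mod 19) = 20 + 41·13 = 553.
Check: 553 mod 41 = 20, 553 mod 19 = 2. ✓

553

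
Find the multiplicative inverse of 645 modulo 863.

Apply the Euclidean algorithm and back-substitute:
863 = 1×645 + 218
645 = 2×218 + 209
218 = 1×209 + 9
209 = 23×9 + 2
9 = 4×2 + 1
2 = 2×1 + 0
gcd(645, 863) = 1, so the inverse exists.
Bézout: 1 = 287×863 − 384×645.
So 645⁻¹ ≡ −384 ≡ 479 (mod 863).

479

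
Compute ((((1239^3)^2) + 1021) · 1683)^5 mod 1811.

667

(1239)^3 ≡ 1303 (mod 1811)
(1303)^2 ≡ 902 (mod 1811)
902 + 1021 = 1923 ≡ 112 (mod 1811)
112 · 1683 = 188496 ≡ 152 (mod 1811)
(152)^5 ≡ 667 (mod 1811)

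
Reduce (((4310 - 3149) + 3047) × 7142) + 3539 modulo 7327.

4310 - 3149 = 1161
1161 + 3047 = 4208
4208 × 7142 = 30053536 ≡ 5509 (mod 7327)
5509 + 3539 = 9048 ≡ 1721 (mod 7327)

1721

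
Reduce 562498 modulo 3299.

562498 = 170*3299 + 1668, so 562498 ≡ 1668 (mod 3299).

1668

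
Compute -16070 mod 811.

150

-16070 = -20·811 + 150, so -16070 ≡ 150 (mod 811).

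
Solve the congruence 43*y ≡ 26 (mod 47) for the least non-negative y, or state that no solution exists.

gcd(43, 47) = 1, so a unique solution mod 47 exists.
43⁻¹ ≡ 35 (mod 47).
y ≡ 35*26 ≡ 17 (mod 47).

17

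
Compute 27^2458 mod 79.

27^1 ≡ 27 (mod 79)
27^2 ≡ 27^2 = 729 ≡ 18 (mod 79)
27^4 ≡ 18^2 = 324 ≡ 8 (mod 79)
27^8 ≡ 8^2 = 64 (mod 79)
27^16 ≡ 64^2 = 4096 ≡ 67 (mod 79)
27^32 ≡ 67^2 = 4489 ≡ 65 (mod 79)
27^64 ≡ 65^2 = 4225 ≡ 38 (mod 79)
27^128 ≡ 38^2 = 1444 ≡ 22 (mod 79)
27^256 ≡ 22^2 = 484 ≡ 10 (mod 79)
27^512 ≡ 10^2 = 100 ≡ 21 (mod 79)
27^1024 ≡ 21^2 = 441 ≡ 46 (mod 79)
27^2048 ≡ 46^2 = 2116 ≡ 62 (mod 79)
27^2458 = 27^2048 · 27^256 · 27^128 · 27^16 · 27^8 · 27^2 ≡ 62 · 10 · 22 · 67 · 64 · 18 (mod 79).
Accumulate the product:
62 · 10 = 620 ≡ 67
67 · 22 = 1474 ≡ 52
52 · 67 = 3484 ≡ 8
8 · 64 = 512 ≡ 38
38 · 18 = 684 ≡ 52

52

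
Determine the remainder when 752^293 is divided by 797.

567

Using repeated squaring:
293 in binary is 100100101, i.e. 293 = 256 + 32 + 4 + 1.
752^1 ≡ 752 (mod 797)
752^2 ≡ 752^2 = 565504 ≡ 431 (mod 797)
752^4 ≡ 431^2 = 185761 ≡ 60 (mod 797)
752^8 ≡ 60^2 = 3600 ≡ 412 (mod 797)
752^16 ≡ 412^2 = 169744 ≡ 780 (mod 797)
752^32 ≡ 780^2 = 608400 ≡ 289 (mod 797)
752^64 ≡ 289^2 = 83521 ≡ 633 (mod 797)
752^128 ≡ 633^2 = 400689 ≡ 595 (mod 797)
752^256 ≡ 595^2 = 354025 ≡ 157 (mod 797)
752^293 = 752^256 × 752^32 × 752^4 × 752^1 ≡ 157 × 289 × 60 × 752 (mod 797).
Accumulate the product:
157 × 289 = 45373 ≡ 741
741 × 60 = 44460 ≡ 625
625 × 752 = 470000 ≡ 567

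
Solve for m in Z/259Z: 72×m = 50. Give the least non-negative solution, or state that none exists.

123

gcd(72, 259) = 1, so a unique solution mod 259 exists.
72⁻¹ ≡ 18 (mod 259).
m ≡ 18×50 ≡ 123 (mod 259).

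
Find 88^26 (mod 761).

26 in binary is 11010, i.e. 26 = 16 + 8 + 2.
88^1 ≡ 88 (mod 761)
88^2 ≡ 88^2 = 7744 ≡ 134 (mod 761)
88^4 ≡ 134^2 = 17956 ≡ 453 (mod 761)
88^8 ≡ 453^2 = 205209 ≡ 500 (mod 761)
88^16 ≡ 500^2 = 250000 ≡ 392 (mod 761)
88^26 = 88^16 · 88^8 · 88^2 ≡ 392 · 500 · 134 (mod 761).
Accumulate the product:
392 · 500 = 196000 ≡ 423
423 · 134 = 56682 ≡ 368

368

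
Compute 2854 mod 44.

38

2854 = 64·44 + 38, so 2854 ≡ 38 (mod 44).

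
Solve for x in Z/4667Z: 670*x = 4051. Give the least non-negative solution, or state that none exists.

gcd(670, 4667) = 1, so a unique solution mod 4667 exists.
670⁻¹ ≡ 3044 (mod 4667).
x ≡ 3044*4051 ≡ 1030 (mod 4667).

1030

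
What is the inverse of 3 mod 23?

8

By the extended Euclidean algorithm:
23 = 7*3 + 2
3 = 1*2 + 1
2 = 2*1 + 0
gcd(3, 23) = 1, so the inverse exists.
Back-substitute for 1:
1 = 1*3 − 1*2
  = −1*23 + 8*3
So 3⁻¹ ≡ 8 (mod 23).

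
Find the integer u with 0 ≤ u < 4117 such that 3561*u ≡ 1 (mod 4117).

1903

4117 = 1·3561 + 556
3561 = 6·556 + 225
556 = 2·225 + 106
225 = 2·106 + 13
106 = 8·13 + 2
13 = 6·2 + 1
2 = 2·1 + 0
gcd(3561, 4117) = 1, so the inverse exists.
Back-substitute for 1:
1 = 1·13 − 6·2
  = −6·106 + 49·13
  = 49·225 − 104·106
  = −104·556 + 257·225
  = 257·3561 − 1646·556
  = −1646·4117 + 1903·3561
So 3561⁻¹ ≡ 1903 (mod 4117).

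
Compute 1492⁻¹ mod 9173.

166

9173 = 6×1492 + 221
1492 = 6×221 + 166
221 = 1×166 + 55
166 = 3×55 + 1
55 = 55×1 + 0
gcd(1492, 9173) = 1, so the inverse exists.
Back-substitute for 1:
1 = 1×166 − 3×55
  = −3×221 + 4×166
  = 4×1492 − 27×221
  = −27×9173 + 166×1492
So 1492⁻¹ ≡ 166 (mod 9173).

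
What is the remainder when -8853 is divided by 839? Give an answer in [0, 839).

376

-8853 = -11*839 + 376, so -8853 ≡ 376 (mod 839).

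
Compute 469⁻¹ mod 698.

Apply the Euclidean algorithm and back-substitute:
698 = 1×469 + 229
469 = 2×229 + 11
229 = 20×11 + 9
11 = 1×9 + 2
9 = 4×2 + 1
2 = 2×1 + 0
gcd(469, 698) = 1, so the inverse exists.
Back-substitute for 1:
1 = 1×9 − 4×2
  = −4×11 + 5×9
  = 5×229 − 104×11
  = −104×469 + 213×229
  = 213×698 − 317×469
So 469⁻¹ ≡ −317 ≡ 381 (mod 698).

381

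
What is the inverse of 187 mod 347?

180

By the extended Euclidean algorithm:
347 = 1·187 + 160
187 = 1·160 + 27
160 = 5·27 + 25
27 = 1·25 + 2
25 = 12·2 + 1
2 = 2·1 + 0
gcd(187, 347) = 1, so the inverse exists.
Bézout: 1 = 90·347 − 167·187.
So 187⁻¹ ≡ −167 ≡ 180 (mod 347).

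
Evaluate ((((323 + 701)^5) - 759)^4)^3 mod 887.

18

323 + 701 = 1024 ≡ 137 (mod 887)
(137)^5 ≡ 350 (mod 887)
350 - 759 = -409 ≡ 478 (mod 887)
(478)^4 ≡ 655 (mod 887)
(655)^3 ≡ 18 (mod 887)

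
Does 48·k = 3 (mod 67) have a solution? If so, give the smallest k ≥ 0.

21

gcd(48, 67) = 1, so a unique solution mod 67 exists.
48⁻¹ ≡ 7 (mod 67).
k ≡ 7·3 ≡ 21 (mod 67).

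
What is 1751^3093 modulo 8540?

4551

3093 in binary is 110000010101, i.e. 3093 = 2048 + 1024 + 16 + 4 + 1.
1751^1 ≡ 1751 (mod 8540)
1751^2 ≡ 1751^2 = 3066001 ≡ 141 (mod 8540)
1751^4 ≡ 141^2 = 19881 ≡ 2801 (mod 8540)
1751^8 ≡ 2801^2 = 7845601 ≡ 5881 (mod 8540)
1751^16 ≡ 5881^2 = 34586161 ≡ 7701 (mod 8540)
1751^32 ≡ 7701^2 = 59305401 ≡ 3641 (mod 8540)
1751^64 ≡ 3641^2 = 13256881 ≡ 2801 (mod 8540)
1751^128 ≡ 2801^2 = 7845601 ≡ 5881 (mod 8540)
1751^256 ≡ 5881^2 = 34586161 ≡ 7701 (mod 8540)
1751^512 ≡ 7701^2 = 59305401 ≡ 3641 (mod 8540)
1751^1024 ≡ 3641^2 = 13256881 ≡ 2801 (mod 8540)
1751^2048 ≡ 2801^2 = 7845601 ≡ 5881 (mod 8540)
1751^3093 = 1751^2048 · 1751^1024 · 1751^16 · 1751^4 · 1751^1 ≡ 5881 · 2801 · 7701 · 2801 · 1751 (mod 8540).
Accumulate the product:
5881 · 2801 = 16472681 ≡ 7561
7561 · 7701 = 58227261 ≡ 1541
1541 · 2801 = 4316341 ≡ 3641
3641 · 1751 = 6375391 ≡ 4551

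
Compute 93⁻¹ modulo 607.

483

By the extended Euclidean algorithm:
607 = 6*93 + 49
93 = 1*49 + 44
49 = 1*44 + 5
44 = 8*5 + 4
5 = 1*4 + 1
4 = 4*1 + 0
gcd(93, 607) = 1, so the inverse exists.
Bézout: 1 = 19*607 − 124*93.
So 93⁻¹ ≡ −124 ≡ 483 (mod 607).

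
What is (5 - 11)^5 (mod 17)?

10

5 - 11 = -6 ≡ 11 (mod 17)
(11)^5 ≡ 10 (mod 17)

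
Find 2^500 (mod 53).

Using repeated squaring:
500 in binary is 111110100, i.e. 500 = 256 + 128 + 64 + 32 + 16 + 4.
2^1 ≡ 2 (mod 53)
2^2 ≡ 2^2 = 4 (mod 53)
2^4 ≡ 4^2 = 16 (mod 53)
2^8 ≡ 16^2 = 256 ≡ 44 (mod 53)
2^16 ≡ 44^2 = 1936 ≡ 28 (mod 53)
2^32 ≡ 28^2 = 784 ≡ 42 (mod 53)
2^64 ≡ 42^2 = 1764 ≡ 15 (mod 53)
2^128 ≡ 15^2 = 225 ≡ 13 (mod 53)
2^256 ≡ 13^2 = 169 ≡ 10 (mod 53)
2^500 = 2^256 * 2^128 * 2^64 * 2^32 * 2^16 * 2^4 ≡ 10 * 13 * 15 * 42 * 28 * 16 (mod 53).
Accumulate the product:
10 * 13 = 130 ≡ 24
24 * 15 = 360 ≡ 42
42 * 42 = 1764 ≡ 15
15 * 28 = 420 ≡ 49
49 * 16 = 784 ≡ 42

42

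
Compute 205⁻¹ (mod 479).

236

By the extended Euclidean algorithm:
479 = 2×205 + 69
205 = 2×69 + 67
69 = 1×67 + 2
67 = 33×2 + 1
2 = 2×1 + 0
gcd(205, 479) = 1, so the inverse exists.
Bézout: 1 = −101×479 + 236×205.
So 205⁻¹ ≡ 236 (mod 479).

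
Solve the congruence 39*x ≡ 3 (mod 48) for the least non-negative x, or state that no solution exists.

gcd(39, 48) = 3, and 3 | 3, so solutions exist.
Divide through by 3: 13*x ≡ 1 (mod 16).
13⁻¹ ≡ 5 (mod 16).
x ≡ 5*1 ≡ 5 (mod 16).
The smallest non-negative solution is x = 5.

5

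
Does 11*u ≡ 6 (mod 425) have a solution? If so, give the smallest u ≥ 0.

271

gcd(11, 425) = 1, so a unique solution mod 425 exists.
11⁻¹ ≡ 116 (mod 425).
u ≡ 116*6 ≡ 271 (mod 425).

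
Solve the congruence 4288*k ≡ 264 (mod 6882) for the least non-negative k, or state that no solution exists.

45

gcd(4288, 6882) = 2, and 2 | 264, so solutions exist.
Divide through by 2: 2144*k mod 3441 = 132.
2144⁻¹ ≡ 3311 (mod 3441).
k ≡ 3311*132 ≡ 45 (mod 3441).
The smallest non-negative solution is k = 45.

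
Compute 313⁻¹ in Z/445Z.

327

Run the extended Euclidean algorithm:
445 = 1*313 + 132
313 = 2*132 + 49
132 = 2*49 + 34
49 = 1*34 + 15
34 = 2*15 + 4
15 = 3*4 + 3
4 = 1*3 + 1
3 = 3*1 + 0
gcd(313, 445) = 1, so the inverse exists.
Bézout: 1 = 83*445 − 118*313.
So 313⁻¹ ≡ −118 ≡ 327 (mod 445).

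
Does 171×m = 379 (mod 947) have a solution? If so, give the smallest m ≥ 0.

gcd(171, 947) = 1, so a unique solution mod 947 exists.
171⁻¹ ≡ 72 (mod 947).
m ≡ 72×379 ≡ 772 (mod 947).

772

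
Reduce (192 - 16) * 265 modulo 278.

214

192 - 16 = 176
176 * 265 = 46640 ≡ 214 (mod 278)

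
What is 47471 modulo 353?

169

47471 = 134×353 + 169, so 47471 ≡ 169 (mod 353).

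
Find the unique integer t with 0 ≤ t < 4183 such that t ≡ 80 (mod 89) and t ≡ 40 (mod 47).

792

89⁻¹ mod 47: 89*28 ≡ 1 (mod 47), so 89⁻¹ ≡ 28.
t = 80 + 89*((40 − 80)*28 mod 47) = 80 + 89*8 = 792.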